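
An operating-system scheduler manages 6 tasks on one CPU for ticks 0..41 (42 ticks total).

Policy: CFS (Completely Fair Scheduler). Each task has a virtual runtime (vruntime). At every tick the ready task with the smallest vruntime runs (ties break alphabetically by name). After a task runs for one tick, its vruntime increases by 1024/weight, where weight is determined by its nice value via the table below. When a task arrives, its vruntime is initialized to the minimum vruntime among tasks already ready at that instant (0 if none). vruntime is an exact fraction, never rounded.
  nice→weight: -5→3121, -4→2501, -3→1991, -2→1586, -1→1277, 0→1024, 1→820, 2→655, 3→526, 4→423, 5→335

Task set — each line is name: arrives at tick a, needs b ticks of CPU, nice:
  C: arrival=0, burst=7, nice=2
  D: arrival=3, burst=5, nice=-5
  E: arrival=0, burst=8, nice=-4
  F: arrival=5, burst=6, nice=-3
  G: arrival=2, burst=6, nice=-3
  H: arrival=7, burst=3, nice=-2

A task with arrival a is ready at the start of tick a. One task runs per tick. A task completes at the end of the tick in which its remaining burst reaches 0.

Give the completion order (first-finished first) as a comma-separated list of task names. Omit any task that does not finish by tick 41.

completion order = D, H, E, G, F, C

t=0: vr[C=0 E=0] → run C
t=1: vr[C=1024/655 E=0] → run E
t=2: vr[C=1024/655 E=1024/2501 G=1024/2501] → run E
t=3: vr[C=1024/655 D=1024/2501 E=2048/2501 G=1024/2501] → run D
t=4: vr[C=1024/655 D=5756928/7805621 E=2048/2501 G=1024/2501] → run G
t=5: vr[C=1024/655 D=5756928/7805621 E=2048/2501 F=5756928/7805621 G=4599808/4979491] → run D
t=6: vr[C=1024/655 D=8317952/7805621 E=2048/2501 F=5756928/7805621 G=4599808/4979491] → run F
t=7: vr[C=1024/655 D=8317952/7805621 E=2048/2501 F=19454999552/15540991411 G=4599808/4979491 H=2048/2501] → run E
t=8: vr[C=1024/655 D=8317952/7805621 E=3072/2501 F=19454999552/15540991411 G=4599808/4979491 H=2048/2501] → run H
t=9: vr[C=1024/655 D=8317952/7805621 E=3072/2501 F=19454999552/15540991411 G=4599808/4979491 H=47616/32513] → run G
t=10: vr[C=1024/655 D=8317952/7805621 E=3072/2501 F=19454999552/15540991411 G=7160832/4979491 H=47616/32513] → run D
t=11: vr[C=1024/655 D=10878976/7805621 E=3072/2501 F=19454999552/15540991411 G=7160832/4979491 H=47616/32513] → run E
t=12: vr[C=1024/655 D=10878976/7805621 E=4096/2501 F=19454999552/15540991411 G=7160832/4979491 H=47616/32513] → run F
t=13: vr[C=1024/655 D=10878976/7805621 E=4096/2501 F=27447955456/15540991411 G=7160832/4979491 H=47616/32513] → run D
t=14: vr[C=1024/655 D=13440000/7805621 E=4096/2501 F=27447955456/15540991411 G=7160832/4979491 H=47616/32513] → run G
t=15: vr[C=1024/655 D=13440000/7805621 E=4096/2501 F=27447955456/15540991411 G=9721856/4979491 H=47616/32513] → run H
t=16: vr[C=1024/655 D=13440000/7805621 E=4096/2501 F=27447955456/15540991411 G=9721856/4979491 H=68608/32513] → run C
t=17: vr[C=2048/655 D=13440000/7805621 E=4096/2501 F=27447955456/15540991411 G=9721856/4979491 H=68608/32513] → run E
t=18: vr[C=2048/655 D=13440000/7805621 E=5120/2501 F=27447955456/15540991411 G=9721856/4979491 H=68608/32513] → run D
t=19: vr[C=2048/655 E=5120/2501 F=27447955456/15540991411 G=9721856/4979491 H=68608/32513] → run F
t=20: vr[C=2048/655 E=5120/2501 F=35440911360/15540991411 G=9721856/4979491 H=68608/32513] → run G
t=21: vr[C=2048/655 E=5120/2501 F=35440911360/15540991411 G=12282880/4979491 H=68608/32513] → run E
t=22: vr[C=2048/655 E=6144/2501 F=35440911360/15540991411 G=12282880/4979491 H=68608/32513] → run H
t=23: vr[C=2048/655 E=6144/2501 F=35440911360/15540991411 G=12282880/4979491] → run F
t=24: vr[C=2048/655 E=6144/2501 F=43433867264/15540991411 G=12282880/4979491] → run E
t=25: vr[C=2048/655 E=7168/2501 F=43433867264/15540991411 G=12282880/4979491] → run G
t=26: vr[C=2048/655 E=7168/2501 F=43433867264/15540991411 G=14843904/4979491] → run F
t=27: vr[C=2048/655 E=7168/2501 F=51426823168/15540991411 G=14843904/4979491] → run E
t=28: vr[C=2048/655 F=51426823168/15540991411 G=14843904/4979491] → run G
t=29: vr[C=2048/655 F=51426823168/15540991411] → run C
t=30: vr[C=3072/655 F=51426823168/15540991411] → run F
t=31: vr[C=3072/655] → run C
t=32: vr[C=4096/655] → run C
t=33: vr[C=1024/131] → run C
t=34: vr[C=6144/655] → run C
t=35: (idle)
t=36: (idle)
t=37: (idle)
t=38: (idle)
t=39: (idle)
t=40: (idle)
t=41: (idle)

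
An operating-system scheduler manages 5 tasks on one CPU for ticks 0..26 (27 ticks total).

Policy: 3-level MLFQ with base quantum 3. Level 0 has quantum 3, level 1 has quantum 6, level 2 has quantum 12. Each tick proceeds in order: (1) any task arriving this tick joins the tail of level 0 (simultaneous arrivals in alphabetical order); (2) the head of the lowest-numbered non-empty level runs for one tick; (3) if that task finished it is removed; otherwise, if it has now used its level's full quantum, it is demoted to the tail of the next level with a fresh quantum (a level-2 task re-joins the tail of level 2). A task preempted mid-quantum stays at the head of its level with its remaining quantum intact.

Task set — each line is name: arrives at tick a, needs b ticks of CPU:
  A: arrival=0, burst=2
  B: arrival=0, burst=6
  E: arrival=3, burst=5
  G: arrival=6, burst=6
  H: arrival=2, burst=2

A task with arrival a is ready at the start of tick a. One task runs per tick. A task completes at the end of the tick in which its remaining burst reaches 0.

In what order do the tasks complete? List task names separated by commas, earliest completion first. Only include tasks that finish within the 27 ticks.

t=0: L0/L1/L2 = AB/-/- → run A
t=1: L0/L1/L2 = AB/-/- → run A
t=2: L0/L1/L2 = BH/-/- → run B
t=3: L0/L1/L2 = BHE/-/- → run B
t=4: L0/L1/L2 = BHE/-/- → run B
t=5: L0/L1/L2 = HE/B/- → run H
t=6: L0/L1/L2 = HEG/B/- → run H
t=7: L0/L1/L2 = EG/B/- → run E
t=8: L0/L1/L2 = EG/B/- → run E
t=9: L0/L1/L2 = EG/B/- → run E
t=10: L0/L1/L2 = G/BE/- → run G
t=11: L0/L1/L2 = G/BE/- → run G
t=12: L0/L1/L2 = G/BE/- → run G
t=13: L0/L1/L2 = -/BEG/- → run B
t=14: L0/L1/L2 = -/BEG/- → run B
t=15: L0/L1/L2 = -/BEG/- → run B
t=16: L0/L1/L2 = -/EG/- → run E
t=17: L0/L1/L2 = -/EG/- → run E
t=18: L0/L1/L2 = -/G/- → run G
t=19: L0/L1/L2 = -/G/- → run G
t=20: L0/L1/L2 = -/G/- → run G
t=21: (idle)
t=22: (idle)
t=23: (idle)
t=24: (idle)
t=25: (idle)
t=26: (idle)

completion order = A, H, B, E, G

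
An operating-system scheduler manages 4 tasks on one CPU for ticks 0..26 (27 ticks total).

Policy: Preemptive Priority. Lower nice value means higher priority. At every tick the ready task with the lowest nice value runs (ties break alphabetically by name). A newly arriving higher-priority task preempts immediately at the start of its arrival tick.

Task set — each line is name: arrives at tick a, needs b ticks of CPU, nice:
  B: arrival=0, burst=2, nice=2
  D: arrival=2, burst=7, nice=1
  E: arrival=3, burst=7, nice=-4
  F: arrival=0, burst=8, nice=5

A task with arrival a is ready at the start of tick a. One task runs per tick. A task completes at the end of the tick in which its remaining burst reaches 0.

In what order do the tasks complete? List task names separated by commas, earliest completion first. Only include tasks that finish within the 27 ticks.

completion order = B, E, D, F

t=0: ready={B,F} → run B
t=1: ready={B,F} → run B
t=2: ready={D,F} → run D
t=3: ready={D,E,F} → run E
t=4: ready={D,E,F} → run E
t=5: ready={D,E,F} → run E
t=6: ready={D,E,F} → run E
t=7: ready={D,E,F} → run E
t=8: ready={D,E,F} → run E
t=9: ready={D,E,F} → run E
t=10: ready={D,F} → run D
t=11: ready={D,F} → run D
t=12: ready={D,F} → run D
t=13: ready={D,F} → run D
t=14: ready={D,F} → run D
t=15: ready={D,F} → run D
t=16: ready={F} → run F
t=17: ready={F} → run F
t=18: ready={F} → run F
t=19: ready={F} → run F
t=20: ready={F} → run F
t=21: ready={F} → run F
t=22: ready={F} → run F
t=23: ready={F} → run F
t=24: (idle)
t=25: (idle)
t=26: (idle)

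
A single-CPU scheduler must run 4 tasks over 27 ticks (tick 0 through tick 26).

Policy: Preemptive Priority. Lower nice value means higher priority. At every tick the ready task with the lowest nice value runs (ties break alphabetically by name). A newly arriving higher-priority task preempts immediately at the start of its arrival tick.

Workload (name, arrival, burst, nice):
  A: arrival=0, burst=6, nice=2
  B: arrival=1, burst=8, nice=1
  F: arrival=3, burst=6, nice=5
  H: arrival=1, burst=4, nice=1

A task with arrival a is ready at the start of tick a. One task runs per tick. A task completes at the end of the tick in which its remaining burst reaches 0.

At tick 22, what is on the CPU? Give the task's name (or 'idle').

t=0: ready={A} → run A
t=1: ready={A,B,H} → run B
t=2: ready={A,B,H} → run B
t=3: ready={A,B,F,H} → run B
t=4: ready={A,B,F,H} → run B
t=5: ready={A,B,F,H} → run B
t=6: ready={A,B,F,H} → run B
t=7: ready={A,B,F,H} → run B
t=8: ready={A,B,F,H} → run B
t=9: ready={A,F,H} → run H
t=10: ready={A,F,H} → run H
t=11: ready={A,F,H} → run H
t=12: ready={A,F,H} → run H
t=13: ready={A,F} → run A
t=14: ready={A,F} → run A
t=15: ready={A,F} → run A
t=16: ready={A,F} → run A
t=17: ready={A,F} → run A
t=18: ready={F} → run F
t=19: ready={F} → run F
t=20: ready={F} → run F
t=21: ready={F} → run F
t=22: ready={F} → run F
t=23: ready={F} → run F
t=24: (idle)
t=25: (idle)
t=26: (idle)

running at tick 22 = F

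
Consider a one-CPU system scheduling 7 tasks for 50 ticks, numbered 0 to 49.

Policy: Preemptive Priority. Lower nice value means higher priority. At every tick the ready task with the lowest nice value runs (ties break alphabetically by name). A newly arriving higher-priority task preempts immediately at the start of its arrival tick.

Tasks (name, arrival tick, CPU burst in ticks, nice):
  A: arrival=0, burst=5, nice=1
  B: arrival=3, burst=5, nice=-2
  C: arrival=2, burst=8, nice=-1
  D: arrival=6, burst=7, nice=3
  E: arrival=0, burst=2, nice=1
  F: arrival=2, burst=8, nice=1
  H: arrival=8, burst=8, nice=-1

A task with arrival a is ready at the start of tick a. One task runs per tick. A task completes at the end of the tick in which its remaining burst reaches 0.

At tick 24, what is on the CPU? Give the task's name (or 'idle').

running at tick 24 = A

t=0: ready={A,E} → run A
t=1: ready={A,E} → run A
t=2: ready={A,C,E,F} → run C
t=3: ready={A,B,C,E,F} → run B
t=4: ready={A,B,C,E,F} → run B
t=5: ready={A,B,C,E,F} → run B
t=6: ready={A,B,C,D,E,F} → run B
t=7: ready={A,B,C,D,E,F} → run B
t=8: ready={A,C,D,E,F,H} → run C
t=9: ready={A,C,D,E,F,H} → run C
t=10: ready={A,C,D,E,F,H} → run C
t=11: ready={A,C,D,E,F,H} → run C
t=12: ready={A,C,D,E,F,H} → run C
t=13: ready={A,C,D,E,F,H} → run C
t=14: ready={A,C,D,E,F,H} → run C
t=15: ready={A,D,E,F,H} → run H
t=16: ready={A,D,E,F,H} → run H
t=17: ready={A,D,E,F,H} → run H
t=18: ready={A,D,E,F,H} → run H
t=19: ready={A,D,E,F,H} → run H
t=20: ready={A,D,E,F,H} → run H
t=21: ready={A,D,E,F,H} → run H
t=22: ready={A,D,E,F,H} → run H
t=23: ready={A,D,E,F} → run A
t=24: ready={A,D,E,F} → run A
t=25: ready={A,D,E,F} → run A
t=26: ready={D,E,F} → run E
t=27: ready={D,E,F} → run E
t=28: ready={D,F} → run F
t=29: ready={D,F} → run F
t=30: ready={D,F} → run F
t=31: ready={D,F} → run F
t=32: ready={D,F} → run F
t=33: ready={D,F} → run F
t=34: ready={D,F} → run F
t=35: ready={D,F} → run F
t=36: ready={D} → run D
t=37: ready={D} → run D
t=38: ready={D} → run D
t=39: ready={D} → run D
t=40: ready={D} → run D
t=41: ready={D} → run D
t=42: ready={D} → run D
t=43: (idle)
t=44: (idle)
t=45: (idle)
t=46: (idle)
t=47: (idle)
t=48: (idle)
t=49: (idle)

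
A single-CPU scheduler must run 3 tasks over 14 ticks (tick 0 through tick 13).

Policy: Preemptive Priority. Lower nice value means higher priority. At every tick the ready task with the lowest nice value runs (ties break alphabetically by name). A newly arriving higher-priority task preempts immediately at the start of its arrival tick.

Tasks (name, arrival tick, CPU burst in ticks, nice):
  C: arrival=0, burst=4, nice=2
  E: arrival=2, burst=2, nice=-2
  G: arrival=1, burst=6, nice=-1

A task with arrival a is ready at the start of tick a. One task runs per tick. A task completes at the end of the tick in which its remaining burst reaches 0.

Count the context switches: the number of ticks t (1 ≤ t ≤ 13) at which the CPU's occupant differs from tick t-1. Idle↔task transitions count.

context switches = 5

t=0: ready={C} → run C
t=1: ready={C,G} → run G
t=2: ready={C,E,G} → run E
t=3: ready={C,E,G} → run E
t=4: ready={C,G} → run G
t=5: ready={C,G} → run G
t=6: ready={C,G} → run G
t=7: ready={C,G} → run G
t=8: ready={C,G} → run G
t=9: ready={C} → run C
t=10: ready={C} → run C
t=11: ready={C} → run C
t=12: (idle)
t=13: (idle)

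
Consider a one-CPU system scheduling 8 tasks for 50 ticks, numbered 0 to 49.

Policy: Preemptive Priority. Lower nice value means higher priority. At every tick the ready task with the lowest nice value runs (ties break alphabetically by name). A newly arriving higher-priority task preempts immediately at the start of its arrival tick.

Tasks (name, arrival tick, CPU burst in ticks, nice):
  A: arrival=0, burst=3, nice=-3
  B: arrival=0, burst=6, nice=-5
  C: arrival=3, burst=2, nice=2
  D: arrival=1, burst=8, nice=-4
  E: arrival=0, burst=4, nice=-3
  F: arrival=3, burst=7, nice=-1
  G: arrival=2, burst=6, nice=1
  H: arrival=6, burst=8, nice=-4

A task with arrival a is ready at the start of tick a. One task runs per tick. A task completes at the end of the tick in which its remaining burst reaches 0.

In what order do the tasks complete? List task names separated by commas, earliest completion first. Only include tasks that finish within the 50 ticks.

t=0: ready={A,B,E} → run B
t=1: ready={A,B,D,E} → run B
t=2: ready={A,B,D,E,G} → run B
t=3: ready={A,B,C,D,E,F,G} → run B
t=4: ready={A,B,C,D,E,F,G} → run B
t=5: ready={A,B,C,D,E,F,G} → run B
t=6: ready={A,C,D,E,F,G,H} → run D
t=7: ready={A,C,D,E,F,G,H} → run D
t=8: ready={A,C,D,E,F,G,H} → run D
t=9: ready={A,C,D,E,F,G,H} → run D
t=10: ready={A,C,D,E,F,G,H} → run D
t=11: ready={A,C,D,E,F,G,H} → run D
t=12: ready={A,C,D,E,F,G,H} → run D
t=13: ready={A,C,D,E,F,G,H} → run D
t=14: ready={A,C,E,F,G,H} → run H
t=15: ready={A,C,E,F,G,H} → run H
t=16: ready={A,C,E,F,G,H} → run H
t=17: ready={A,C,E,F,G,H} → run H
t=18: ready={A,C,E,F,G,H} → run H
t=19: ready={A,C,E,F,G,H} → run H
t=20: ready={A,C,E,F,G,H} → run H
t=21: ready={A,C,E,F,G,H} → run H
t=22: ready={A,C,E,F,G} → run A
t=23: ready={A,C,E,F,G} → run A
t=24: ready={A,C,E,F,G} → run A
t=25: ready={C,E,F,G} → run E
t=26: ready={C,E,F,G} → run E
t=27: ready={C,E,F,G} → run E
t=28: ready={C,E,F,G} → run E
t=29: ready={C,F,G} → run F
t=30: ready={C,F,G} → run F
t=31: ready={C,F,G} → run F
t=32: ready={C,F,G} → run F
t=33: ready={C,F,G} → run F
t=34: ready={C,F,G} → run F
t=35: ready={C,F,G} → run F
t=36: ready={C,G} → run G
t=37: ready={C,G} → run G
t=38: ready={C,G} → run G
t=39: ready={C,G} → run G
t=40: ready={C,G} → run G
t=41: ready={C,G} → run G
t=42: ready={C} → run C
t=43: ready={C} → run C
t=44: (idle)
t=45: (idle)
t=46: (idle)
t=47: (idle)
t=48: (idle)
t=49: (idle)

completion order = B, D, H, A, E, F, G, C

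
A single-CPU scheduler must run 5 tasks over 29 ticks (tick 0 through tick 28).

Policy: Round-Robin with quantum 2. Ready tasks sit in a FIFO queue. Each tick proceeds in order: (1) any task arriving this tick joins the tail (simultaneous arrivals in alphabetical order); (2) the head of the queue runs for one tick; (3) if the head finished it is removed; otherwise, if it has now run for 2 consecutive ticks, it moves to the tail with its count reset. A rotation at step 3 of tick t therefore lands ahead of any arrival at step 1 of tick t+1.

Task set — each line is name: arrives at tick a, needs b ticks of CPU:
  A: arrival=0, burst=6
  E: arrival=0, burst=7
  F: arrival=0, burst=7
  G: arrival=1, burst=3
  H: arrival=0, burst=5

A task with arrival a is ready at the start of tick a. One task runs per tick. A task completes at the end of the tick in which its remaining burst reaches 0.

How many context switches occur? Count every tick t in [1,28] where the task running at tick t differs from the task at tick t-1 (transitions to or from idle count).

context switches = 16

t=0: queue=[A,E,F,H] q_used=0 → run A
t=1: queue=[A,E,F,H,G] q_used=1 → run A
t=2: queue=[E,F,H,G,A] q_used=0 → run E
t=3: queue=[E,F,H,G,A] q_used=1 → run E
t=4: queue=[F,H,G,A,E] q_used=0 → run F
t=5: queue=[F,H,G,A,E] q_used=1 → run F
t=6: queue=[H,G,A,E,F] q_used=0 → run H
t=7: queue=[H,G,A,E,F] q_used=1 → run H
t=8: queue=[G,A,E,F,H] q_used=0 → run G
t=9: queue=[G,A,E,F,H] q_used=1 → run G
t=10: queue=[A,E,F,H,G] q_used=0 → run A
t=11: queue=[A,E,F,H,G] q_used=1 → run A
t=12: queue=[E,F,H,G,A] q_used=0 → run E
t=13: queue=[E,F,H,G,A] q_used=1 → run E
t=14: queue=[F,H,G,A,E] q_used=0 → run F
t=15: queue=[F,H,G,A,E] q_used=1 → run F
t=16: queue=[H,G,A,E,F] q_used=0 → run H
t=17: queue=[H,G,A,E,F] q_used=1 → run H
t=18: queue=[G,A,E,F,H] q_used=0 → run G
t=19: queue=[A,E,F,H] q_used=0 → run A
t=20: queue=[A,E,F,H] q_used=1 → run A
t=21: queue=[E,F,H] q_used=0 → run E
t=22: queue=[E,F,H] q_used=1 → run E
t=23: queue=[F,H,E] q_used=0 → run F
t=24: queue=[F,H,E] q_used=1 → run F
t=25: queue=[H,E,F] q_used=0 → run H
t=26: queue=[E,F] q_used=0 → run E
t=27: queue=[F] q_used=0 → run F
t=28: (idle)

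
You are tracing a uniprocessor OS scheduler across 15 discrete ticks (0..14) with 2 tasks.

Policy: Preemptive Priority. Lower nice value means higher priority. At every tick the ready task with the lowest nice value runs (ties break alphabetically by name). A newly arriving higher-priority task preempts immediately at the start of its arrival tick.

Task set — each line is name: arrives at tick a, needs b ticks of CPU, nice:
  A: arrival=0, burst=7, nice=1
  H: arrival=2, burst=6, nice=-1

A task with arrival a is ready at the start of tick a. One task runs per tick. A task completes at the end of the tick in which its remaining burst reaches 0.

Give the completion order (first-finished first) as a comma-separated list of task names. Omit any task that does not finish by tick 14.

completion order = H, A

t=0: ready={A} → run A
t=1: ready={A} → run A
t=2: ready={A,H} → run H
t=3: ready={A,H} → run H
t=4: ready={A,H} → run H
t=5: ready={A,H} → run H
t=6: ready={A,H} → run H
t=7: ready={A,H} → run H
t=8: ready={A} → run A
t=9: ready={A} → run A
t=10: ready={A} → run A
t=11: ready={A} → run A
t=12: ready={A} → run A
t=13: (idle)
t=14: (idle)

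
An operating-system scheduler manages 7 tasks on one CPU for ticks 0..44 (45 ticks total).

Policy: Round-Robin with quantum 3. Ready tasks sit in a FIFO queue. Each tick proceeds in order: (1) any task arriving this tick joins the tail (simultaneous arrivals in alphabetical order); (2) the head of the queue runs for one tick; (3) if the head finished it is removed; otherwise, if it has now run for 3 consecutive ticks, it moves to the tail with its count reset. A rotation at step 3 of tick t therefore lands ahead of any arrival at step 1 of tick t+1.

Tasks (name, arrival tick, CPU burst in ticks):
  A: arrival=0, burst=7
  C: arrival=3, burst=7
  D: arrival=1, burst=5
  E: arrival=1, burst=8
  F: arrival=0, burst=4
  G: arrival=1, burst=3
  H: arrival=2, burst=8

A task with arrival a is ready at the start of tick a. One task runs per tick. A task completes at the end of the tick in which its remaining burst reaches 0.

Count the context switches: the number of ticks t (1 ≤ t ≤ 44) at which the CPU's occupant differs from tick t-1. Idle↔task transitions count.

context switches = 17

t=0: queue=[A,F] q_used=0 → run A
t=1: queue=[A,F,D,E,G] q_used=1 → run A
t=2: queue=[A,F,D,E,G,H] q_used=2 → run A
t=3: queue=[F,D,E,G,H,A,C] q_used=0 → run F
t=4: queue=[F,D,E,G,H,A,C] q_used=1 → run F
t=5: queue=[F,D,E,G,H,A,C] q_used=2 → run F
t=6: queue=[D,E,G,H,A,C,F] q_used=0 → run D
t=7: queue=[D,E,G,H,A,C,F] q_used=1 → run D
t=8: queue=[D,E,G,H,A,C,F] q_used=2 → run D
t=9: queue=[E,G,H,A,C,F,D] q_used=0 → run E
t=10: queue=[E,G,H,A,C,F,D] q_used=1 → run E
t=11: queue=[E,G,H,A,C,F,D] q_used=2 → run E
t=12: queue=[G,H,A,C,F,D,E] q_used=0 → run G
t=13: queue=[G,H,A,C,F,D,E] q_used=1 → run G
t=14: queue=[G,H,A,C,F,D,E] q_used=2 → run G
t=15: queue=[H,A,C,F,D,E] q_used=0 → run H
t=16: queue=[H,A,C,F,D,E] q_used=1 → run H
t=17: queue=[H,A,C,F,D,E] q_used=2 → run H
t=18: queue=[A,C,F,D,E,H] q_used=0 → run A
t=19: queue=[A,C,F,D,E,H] q_used=1 → run A
t=20: queue=[A,C,F,D,E,H] q_used=2 → run A
t=21: queue=[C,F,D,E,H,A] q_used=0 → run C
t=22: queue=[C,F,D,E,H,A] q_used=1 → run C
t=23: queue=[C,F,D,E,H,A] q_used=2 → run C
t=24: queue=[F,D,E,H,A,C] q_used=0 → run F
t=25: queue=[D,E,H,A,C] q_used=0 → run D
t=26: queue=[D,E,H,A,C] q_used=1 → run D
t=27: queue=[E,H,A,C] q_used=0 → run E
t=28: queue=[E,H,A,C] q_used=1 → run E
t=29: queue=[E,H,A,C] q_used=2 → run E
t=30: queue=[H,A,C,E] q_used=0 → run H
t=31: queue=[H,A,C,E] q_used=1 → run H
t=32: queue=[H,A,C,E] q_used=2 → run H
t=33: queue=[A,C,E,H] q_used=0 → run A
t=34: queue=[C,E,H] q_used=0 → run C
t=35: queue=[C,E,H] q_used=1 → run C
t=36: queue=[C,E,H] q_used=2 → run C
t=37: queue=[E,H,C] q_used=0 → run E
t=38: queue=[E,H,C] q_used=1 → run E
t=39: queue=[H,C] q_used=0 → run H
t=40: queue=[H,C] q_used=1 → run H
t=41: queue=[C] q_used=0 → run C
t=42: (idle)
t=43: (idle)
t=44: (idle)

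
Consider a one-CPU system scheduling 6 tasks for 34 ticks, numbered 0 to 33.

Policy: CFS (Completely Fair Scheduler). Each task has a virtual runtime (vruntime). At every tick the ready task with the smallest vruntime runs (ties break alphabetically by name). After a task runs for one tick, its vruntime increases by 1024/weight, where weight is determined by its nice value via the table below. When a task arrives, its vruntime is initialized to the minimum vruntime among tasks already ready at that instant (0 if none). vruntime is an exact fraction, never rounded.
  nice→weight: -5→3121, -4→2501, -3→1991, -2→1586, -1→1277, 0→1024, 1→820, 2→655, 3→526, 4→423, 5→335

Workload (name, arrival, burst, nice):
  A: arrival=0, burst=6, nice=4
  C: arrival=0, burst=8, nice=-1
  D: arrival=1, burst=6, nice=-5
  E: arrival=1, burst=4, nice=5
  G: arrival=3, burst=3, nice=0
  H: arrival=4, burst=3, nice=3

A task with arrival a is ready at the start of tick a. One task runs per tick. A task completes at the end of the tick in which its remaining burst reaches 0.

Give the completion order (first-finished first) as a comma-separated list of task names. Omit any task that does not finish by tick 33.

t=0: vr[A=0 C=0] → run A
t=1: vr[A=1024/423 C=0 D=0 E=0] → run C
t=2: vr[A=1024/423 C=1024/1277 D=0 E=0] → run D
t=3: vr[A=1024/423 C=1024/1277 D=1024/3121 E=0 G=0] → run E
t=4: vr[A=1024/423 C=1024/1277 D=1024/3121 E=1024/335 G=0 H=0] → run G
t=5: vr[A=1024/423 C=1024/1277 D=1024/3121 E=1024/335 G=1 H=0] → run H
t=6: vr[A=1024/423 C=1024/1277 D=1024/3121 E=1024/335 G=1 H=512/263] → run D
t=7: vr[A=1024/423 C=1024/1277 D=2048/3121 E=1024/335 G=1 H=512/263] → run D
t=8: vr[A=1024/423 C=1024/1277 D=3072/3121 E=1024/335 G=1 H=512/263] → run C
t=9: vr[A=1024/423 C=2048/1277 D=3072/3121 E=1024/335 G=1 H=512/263] → run D
t=10: vr[A=1024/423 C=2048/1277 D=4096/3121 E=1024/335 G=1 H=512/263] → run G
t=11: vr[A=1024/423 C=2048/1277 D=4096/3121 E=1024/335 G=2 H=512/263] → run D
t=12: vr[A=1024/423 C=2048/1277 D=5120/3121 E=1024/335 G=2 H=512/263] → run C
t=13: vr[A=1024/423 C=3072/1277 D=5120/3121 E=1024/335 G=2 H=512/263] → run D
t=14: vr[A=1024/423 C=3072/1277 E=1024/335 G=2 H=512/263] → run H
t=15: vr[A=1024/423 C=3072/1277 E=1024/335 G=2 H=1024/263] → run G
t=16: vr[A=1024/423 C=3072/1277 E=1024/335 H=1024/263] → run C
t=17: vr[A=1024/423 C=4096/1277 E=1024/335 H=1024/263] → run A
t=18: vr[A=2048/423 C=4096/1277 E=1024/335 H=1024/263] → run E
t=19: vr[A=2048/423 C=4096/1277 E=2048/335 H=1024/263] → run C
t=20: vr[A=2048/423 C=5120/1277 E=2048/335 H=1024/263] → run H
t=21: vr[A=2048/423 C=5120/1277 E=2048/335] → run C
t=22: vr[A=2048/423 C=6144/1277 E=2048/335] → run C
t=23: vr[A=2048/423 C=7168/1277 E=2048/335] → run A
t=24: vr[A=1024/141 C=7168/1277 E=2048/335] → run C
t=25: vr[A=1024/141 E=2048/335] → run E
t=26: vr[A=1024/141 E=3072/335] → run A
t=27: vr[A=4096/423 E=3072/335] → run E
t=28: vr[A=4096/423] → run A
t=29: vr[A=5120/423] → run A
t=30: (idle)
t=31: (idle)
t=32: (idle)
t=33: (idle)

completion order = D, G, H, C, E, A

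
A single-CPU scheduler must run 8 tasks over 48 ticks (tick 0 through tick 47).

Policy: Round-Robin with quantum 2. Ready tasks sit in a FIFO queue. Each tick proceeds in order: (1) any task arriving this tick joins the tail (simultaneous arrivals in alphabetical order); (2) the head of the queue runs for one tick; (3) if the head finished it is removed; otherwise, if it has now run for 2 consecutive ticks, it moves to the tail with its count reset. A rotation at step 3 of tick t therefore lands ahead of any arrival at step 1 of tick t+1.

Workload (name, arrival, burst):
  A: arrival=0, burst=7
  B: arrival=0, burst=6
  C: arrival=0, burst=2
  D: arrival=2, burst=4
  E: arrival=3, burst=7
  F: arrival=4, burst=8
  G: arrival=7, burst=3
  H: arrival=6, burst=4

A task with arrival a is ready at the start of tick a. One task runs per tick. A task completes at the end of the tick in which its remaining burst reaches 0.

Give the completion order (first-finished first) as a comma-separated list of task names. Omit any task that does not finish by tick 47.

t=0: queue=[A,B,C] q_used=0 → run A
t=1: queue=[A,B,C] q_used=1 → run A
t=2: queue=[B,C,A,D] q_used=0 → run B
t=3: queue=[B,C,A,D,E] q_used=1 → run B
t=4: queue=[C,A,D,E,B,F] q_used=0 → run C
t=5: queue=[C,A,D,E,B,F] q_used=1 → run C
t=6: queue=[A,D,E,B,F,H] q_used=0 → run A
t=7: queue=[A,D,E,B,F,H,G] q_used=1 → run A
t=8: queue=[D,E,B,F,H,G,A] q_used=0 → run D
t=9: queue=[D,E,B,F,H,G,A] q_used=1 → run D
t=10: queue=[E,B,F,H,G,A,D] q_used=0 → run E
t=11: queue=[E,B,F,H,G,A,D] q_used=1 → run E
t=12: queue=[B,F,H,G,A,D,E] q_used=0 → run B
t=13: queue=[B,F,H,G,A,D,E] q_used=1 → run B
t=14: queue=[F,H,G,A,D,E,B] q_used=0 → run F
t=15: queue=[F,H,G,A,D,E,B] q_used=1 → run F
t=16: queue=[H,G,A,D,E,B,F] q_used=0 → run H
t=17: queue=[H,G,A,D,E,B,F] q_used=1 → run H
t=18: queue=[G,A,D,E,B,F,H] q_used=0 → run G
t=19: queue=[G,A,D,E,B,F,H] q_used=1 → run G
t=20: queue=[A,D,E,B,F,H,G] q_used=0 → run A
t=21: queue=[A,D,E,B,F,H,G] q_used=1 → run A
t=22: queue=[D,E,B,F,H,G,A] q_used=0 → run D
t=23: queue=[D,E,B,F,H,G,A] q_used=1 → run D
t=24: queue=[E,B,F,H,G,A] q_used=0 → run E
t=25: queue=[E,B,F,H,G,A] q_used=1 → run E
t=26: queue=[B,F,H,G,A,E] q_used=0 → run B
t=27: queue=[B,F,H,G,A,E] q_used=1 → run B
t=28: queue=[F,H,G,A,E] q_used=0 → run F
t=29: queue=[F,H,G,A,E] q_used=1 → run F
t=30: queue=[H,G,A,E,F] q_used=0 → run H
t=31: queue=[H,G,A,E,F] q_used=1 → run H
t=32: queue=[G,A,E,F] q_used=0 → run G
t=33: queue=[A,E,F] q_used=0 → run A
t=34: queue=[E,F] q_used=0 → run E
t=35: queue=[E,F] q_used=1 → run E
t=36: queue=[F,E] q_used=0 → run F
t=37: queue=[F,E] q_used=1 → run F
t=38: queue=[E,F] q_used=0 → run E
t=39: queue=[F] q_used=0 → run F
t=40: queue=[F] q_used=1 → run F
t=41: (idle)
t=42: (idle)
t=43: (idle)
t=44: (idle)
t=45: (idle)
t=46: (idle)
t=47: (idle)

completion order = C, D, B, H, G, A, E, F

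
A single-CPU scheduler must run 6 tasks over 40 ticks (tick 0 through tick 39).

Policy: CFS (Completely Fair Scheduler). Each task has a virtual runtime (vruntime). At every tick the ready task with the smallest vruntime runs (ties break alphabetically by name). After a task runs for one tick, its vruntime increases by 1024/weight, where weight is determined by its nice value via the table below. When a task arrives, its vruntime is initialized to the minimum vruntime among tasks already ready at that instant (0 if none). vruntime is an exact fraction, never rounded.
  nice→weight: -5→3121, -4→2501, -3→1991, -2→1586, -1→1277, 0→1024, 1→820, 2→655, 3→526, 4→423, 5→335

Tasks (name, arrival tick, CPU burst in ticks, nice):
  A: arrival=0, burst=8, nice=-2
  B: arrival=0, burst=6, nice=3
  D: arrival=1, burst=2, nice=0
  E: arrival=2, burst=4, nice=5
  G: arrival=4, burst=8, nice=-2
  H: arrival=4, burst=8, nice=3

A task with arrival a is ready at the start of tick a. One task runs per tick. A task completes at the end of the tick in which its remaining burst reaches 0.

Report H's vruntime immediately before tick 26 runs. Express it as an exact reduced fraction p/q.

vruntime(H, start of tick 26) = 1352704/208559

t=0: vr[A=0 B=0] → run A
t=1: vr[A=512/793 B=0 D=0] → run B
t=2: vr[A=512/793 B=512/263 D=0 E=0] → run D
t=3: vr[A=512/793 B=512/263 D=1 E=0] → run E
t=4: vr[A=512/793 B=512/263 D=1 E=1024/335 G=512/793 H=512/793] → run A
t=5: vr[A=1024/793 B=512/263 D=1 E=1024/335 G=512/793 H=512/793] → run G
t=6: vr[A=1024/793 B=512/263 D=1 E=1024/335 G=1024/793 H=512/793] → run H
t=7: vr[A=1024/793 B=512/263 D=1 E=1024/335 G=1024/793 H=540672/208559] → run D
t=8: vr[A=1024/793 B=512/263 E=1024/335 G=1024/793 H=540672/208559] → run A
t=9: vr[A=1536/793 B=512/263 E=1024/335 G=1024/793 H=540672/208559] → run G
t=10: vr[A=1536/793 B=512/263 E=1024/335 G=1536/793 H=540672/208559] → run A
t=11: vr[A=2048/793 B=512/263 E=1024/335 G=1536/793 H=540672/208559] → run G
t=12: vr[A=2048/793 B=512/263 E=1024/335 G=2048/793 H=540672/208559] → run B
t=13: vr[A=2048/793 B=1024/263 E=1024/335 G=2048/793 H=540672/208559] → run A
t=14: vr[A=2560/793 B=1024/263 E=1024/335 G=2048/793 H=540672/208559] → run G
t=15: vr[A=2560/793 B=1024/263 E=1024/335 G=2560/793 H=540672/208559] → run H
t=16: vr[A=2560/793 B=1024/263 E=1024/335 G=2560/793 H=946688/208559] → run E
t=17: vr[A=2560/793 B=1024/263 E=2048/335 G=2560/793 H=946688/208559] → run A
t=18: vr[A=3072/793 B=1024/263 E=2048/335 G=2560/793 H=946688/208559] → run G
t=19: vr[A=3072/793 B=1024/263 E=2048/335 G=3072/793 H=946688/208559] → run A
t=20: vr[A=3584/793 B=1024/263 E=2048/335 G=3072/793 H=946688/208559] → run G
t=21: vr[A=3584/793 B=1024/263 E=2048/335 G=3584/793 H=946688/208559] → run B
t=22: vr[A=3584/793 B=1536/263 E=2048/335 G=3584/793 H=946688/208559] → run A
t=23: vr[B=1536/263 E=2048/335 G=3584/793 H=946688/208559] → run G
t=24: vr[B=1536/263 E=2048/335 G=4096/793 H=946688/208559] → run H
t=25: vr[B=1536/263 E=2048/335 G=4096/793 H=1352704/208559] → run G
t=26: vr[B=1536/263 E=2048/335 H=1352704/208559] → run B
t=27: vr[B=2048/263 E=2048/335 H=1352704/208559] → run E
t=28: vr[B=2048/263 E=3072/335 H=1352704/208559] → run H
t=29: vr[B=2048/263 E=3072/335 H=1758720/208559] → run B
t=30: vr[B=2560/263 E=3072/335 H=1758720/208559] → run H
t=31: vr[B=2560/263 E=3072/335 H=2164736/208559] → run E
t=32: vr[B=2560/263 H=2164736/208559] → run B
t=33: vr[H=2164736/208559] → run H
t=34: vr[H=2570752/208559] → run H
t=35: vr[H=2976768/208559] → run H
t=36: (idle)
t=37: (idle)
t=38: (idle)
t=39: (idle)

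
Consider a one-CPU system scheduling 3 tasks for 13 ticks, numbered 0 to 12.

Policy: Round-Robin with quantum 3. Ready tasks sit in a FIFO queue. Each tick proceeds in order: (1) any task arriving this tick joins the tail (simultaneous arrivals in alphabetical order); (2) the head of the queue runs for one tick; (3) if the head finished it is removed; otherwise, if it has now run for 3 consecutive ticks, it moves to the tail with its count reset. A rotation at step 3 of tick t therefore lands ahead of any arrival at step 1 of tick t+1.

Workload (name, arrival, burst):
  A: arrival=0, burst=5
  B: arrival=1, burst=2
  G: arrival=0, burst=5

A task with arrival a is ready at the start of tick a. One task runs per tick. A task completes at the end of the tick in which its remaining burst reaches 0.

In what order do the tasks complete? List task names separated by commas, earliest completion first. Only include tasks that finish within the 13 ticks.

t=0: queue=[A,G] q_used=0 → run A
t=1: queue=[A,G,B] q_used=1 → run A
t=2: queue=[A,G,B] q_used=2 → run A
t=3: queue=[G,B,A] q_used=0 → run G
t=4: queue=[G,B,A] q_used=1 → run G
t=5: queue=[G,B,A] q_used=2 → run G
t=6: queue=[B,A,G] q_used=0 → run B
t=7: queue=[B,A,G] q_used=1 → run B
t=8: queue=[A,G] q_used=0 → run A
t=9: queue=[A,G] q_used=1 → run A
t=10: queue=[G] q_used=0 → run G
t=11: queue=[G] q_used=1 → run G
t=12: (idle)

completion order = B, A, G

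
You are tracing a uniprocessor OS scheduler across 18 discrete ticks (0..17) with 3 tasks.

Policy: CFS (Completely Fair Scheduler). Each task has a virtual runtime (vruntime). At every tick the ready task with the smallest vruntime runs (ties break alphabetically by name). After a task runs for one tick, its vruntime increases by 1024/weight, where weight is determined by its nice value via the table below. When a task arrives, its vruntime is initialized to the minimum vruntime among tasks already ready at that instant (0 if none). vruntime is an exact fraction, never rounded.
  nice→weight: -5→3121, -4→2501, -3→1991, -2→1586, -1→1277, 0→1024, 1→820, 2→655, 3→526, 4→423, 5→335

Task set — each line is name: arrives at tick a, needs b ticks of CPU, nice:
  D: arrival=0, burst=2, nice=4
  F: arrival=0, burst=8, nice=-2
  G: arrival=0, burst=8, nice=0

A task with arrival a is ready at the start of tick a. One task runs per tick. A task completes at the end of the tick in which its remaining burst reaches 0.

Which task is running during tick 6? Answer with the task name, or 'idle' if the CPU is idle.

t=0: vr[D=0 F=0 G=0] → run D
t=1: vr[D=1024/423 F=0 G=0] → run F
t=2: vr[D=1024/423 F=512/793 G=0] → run G
t=3: vr[D=1024/423 F=512/793 G=1] → run F
t=4: vr[D=1024/423 F=1024/793 G=1] → run G
t=5: vr[D=1024/423 F=1024/793 G=2] → run F
t=6: vr[D=1024/423 F=1536/793 G=2] → run F
t=7: vr[D=1024/423 F=2048/793 G=2] → run G
t=8: vr[D=1024/423 F=2048/793 G=3] → run D
t=9: vr[F=2048/793 G=3] → run F
t=10: vr[F=2560/793 G=3] → run G
t=11: vr[F=2560/793 G=4] → run F
t=12: vr[F=3072/793 G=4] → run F
t=13: vr[F=3584/793 G=4] → run G
t=14: vr[F=3584/793 G=5] → run F
t=15: vr[G=5] → run G
t=16: vr[G=6] → run G
t=17: vr[G=7] → run G

running at tick 6 = F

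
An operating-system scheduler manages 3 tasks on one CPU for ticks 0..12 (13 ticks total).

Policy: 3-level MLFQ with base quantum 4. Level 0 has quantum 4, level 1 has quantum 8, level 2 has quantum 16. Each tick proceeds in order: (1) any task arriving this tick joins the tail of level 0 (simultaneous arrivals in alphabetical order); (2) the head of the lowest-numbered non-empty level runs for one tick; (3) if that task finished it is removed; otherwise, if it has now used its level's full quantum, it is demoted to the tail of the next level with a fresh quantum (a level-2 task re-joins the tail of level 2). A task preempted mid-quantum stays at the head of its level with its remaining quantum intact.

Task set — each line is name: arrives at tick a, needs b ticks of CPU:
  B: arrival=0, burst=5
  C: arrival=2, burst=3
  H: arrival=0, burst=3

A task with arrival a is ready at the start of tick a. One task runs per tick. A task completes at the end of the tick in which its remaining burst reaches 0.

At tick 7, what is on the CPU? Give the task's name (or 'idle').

t=0: L0/L1/L2 = BH/-/- → run B
t=1: L0/L1/L2 = BH/-/- → run B
t=2: L0/L1/L2 = BHC/-/- → run B
t=3: L0/L1/L2 = BHC/-/- → run B
t=4: L0/L1/L2 = HC/B/- → run H
t=5: L0/L1/L2 = HC/B/- → run H
t=6: L0/L1/L2 = HC/B/- → run H
t=7: L0/L1/L2 = C/B/- → run C
t=8: L0/L1/L2 = C/B/- → run C
t=9: L0/L1/L2 = C/B/- → run C
t=10: L0/L1/L2 = -/B/- → run B
t=11: (idle)
t=12: (idle)

running at tick 7 = C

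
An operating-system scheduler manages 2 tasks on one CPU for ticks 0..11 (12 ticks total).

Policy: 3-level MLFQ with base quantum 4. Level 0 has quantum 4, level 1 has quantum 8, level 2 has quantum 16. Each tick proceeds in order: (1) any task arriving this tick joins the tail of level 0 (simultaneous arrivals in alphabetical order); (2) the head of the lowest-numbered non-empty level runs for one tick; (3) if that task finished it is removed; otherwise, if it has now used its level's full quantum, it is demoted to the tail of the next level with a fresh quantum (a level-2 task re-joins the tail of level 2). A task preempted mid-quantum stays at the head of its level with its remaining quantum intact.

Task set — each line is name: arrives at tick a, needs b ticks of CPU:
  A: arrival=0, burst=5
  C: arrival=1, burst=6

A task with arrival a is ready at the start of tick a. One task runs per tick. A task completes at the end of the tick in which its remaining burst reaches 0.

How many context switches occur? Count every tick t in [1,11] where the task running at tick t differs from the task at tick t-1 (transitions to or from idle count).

t=0: L0/L1/L2 = A/-/- → run A
t=1: L0/L1/L2 = AC/-/- → run A
t=2: L0/L1/L2 = AC/-/- → run A
t=3: L0/L1/L2 = AC/-/- → run A
t=4: L0/L1/L2 = C/A/- → run C
t=5: L0/L1/L2 = C/A/- → run C
t=6: L0/L1/L2 = C/A/- → run C
t=7: L0/L1/L2 = C/A/- → run C
t=8: L0/L1/L2 = -/AC/- → run A
t=9: L0/L1/L2 = -/C/- → run C
t=10: L0/L1/L2 = -/C/- → run C
t=11: (idle)

context switches = 4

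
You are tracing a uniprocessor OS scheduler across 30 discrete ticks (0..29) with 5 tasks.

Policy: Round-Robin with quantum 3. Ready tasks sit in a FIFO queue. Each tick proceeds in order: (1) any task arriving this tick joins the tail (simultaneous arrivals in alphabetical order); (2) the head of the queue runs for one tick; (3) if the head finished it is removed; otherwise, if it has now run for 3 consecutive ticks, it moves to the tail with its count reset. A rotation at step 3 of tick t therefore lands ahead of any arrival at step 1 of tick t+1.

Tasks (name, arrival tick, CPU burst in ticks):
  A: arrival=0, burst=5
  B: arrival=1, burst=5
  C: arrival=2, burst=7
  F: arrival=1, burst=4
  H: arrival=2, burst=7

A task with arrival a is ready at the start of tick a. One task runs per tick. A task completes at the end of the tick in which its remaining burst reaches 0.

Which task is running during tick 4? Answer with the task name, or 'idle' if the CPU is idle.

running at tick 4 = B

t=0: queue=[A] q_used=0 → run A
t=1: queue=[A,B,F] q_used=1 → run A
t=2: queue=[A,B,F,C,H] q_used=2 → run A
t=3: queue=[B,F,C,H,A] q_used=0 → run B
t=4: queue=[B,F,C,H,A] q_used=1 → run B
t=5: queue=[B,F,C,H,A] q_used=2 → run B
t=6: queue=[F,C,H,A,B] q_used=0 → run F
t=7: queue=[F,C,H,A,B] q_used=1 → run F
t=8: queue=[F,C,H,A,B] q_used=2 → run F
t=9: queue=[C,H,A,B,F] q_used=0 → run C
t=10: queue=[C,H,A,B,F] q_used=1 → run C
t=11: queue=[C,H,A,B,F] q_used=2 → run C
t=12: queue=[H,A,B,F,C] q_used=0 → run H
t=13: queue=[H,A,B,F,C] q_used=1 → run H
t=14: queue=[H,A,B,F,C] q_used=2 → run H
t=15: queue=[A,B,F,C,H] q_used=0 → run A
t=16: queue=[A,B,F,C,H] q_used=1 → run A
t=17: queue=[B,F,C,H] q_used=0 → run B
t=18: queue=[B,F,C,H] q_used=1 → run B
t=19: queue=[F,C,H] q_used=0 → run F
t=20: queue=[C,H] q_used=0 → run C
t=21: queue=[C,H] q_used=1 → run C
t=22: queue=[C,H] q_used=2 → run C
t=23: queue=[H,C] q_used=0 → run H
t=24: queue=[H,C] q_used=1 → run H
t=25: queue=[H,C] q_used=2 → run H
t=26: queue=[C,H] q_used=0 → run C
t=27: queue=[H] q_used=0 → run H
t=28: (idle)
t=29: (idle)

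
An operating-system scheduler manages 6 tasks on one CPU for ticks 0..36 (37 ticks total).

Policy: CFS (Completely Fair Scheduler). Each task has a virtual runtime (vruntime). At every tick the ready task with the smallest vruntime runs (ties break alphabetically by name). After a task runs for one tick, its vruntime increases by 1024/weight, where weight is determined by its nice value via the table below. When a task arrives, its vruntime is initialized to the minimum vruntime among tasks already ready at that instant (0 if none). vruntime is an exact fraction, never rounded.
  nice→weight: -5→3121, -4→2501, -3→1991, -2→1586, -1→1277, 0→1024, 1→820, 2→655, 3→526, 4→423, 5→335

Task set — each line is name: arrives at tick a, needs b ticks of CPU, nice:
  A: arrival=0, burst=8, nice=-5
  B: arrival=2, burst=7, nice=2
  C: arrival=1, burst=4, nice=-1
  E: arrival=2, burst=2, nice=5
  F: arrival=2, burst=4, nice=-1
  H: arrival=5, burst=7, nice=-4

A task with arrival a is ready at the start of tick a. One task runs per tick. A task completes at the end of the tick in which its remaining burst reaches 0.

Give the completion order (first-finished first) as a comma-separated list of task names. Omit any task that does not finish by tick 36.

completion order = A, C, F, H, E, B

t=0: vr[A=0] → run A
t=1: vr[A=1024/3121 C=1024/3121] → run A
t=2: vr[A=2048/3121 B=1024/3121 C=1024/3121 E=1024/3121 F=1024/3121] → run B
t=3: vr[A=2048/3121 B=3866624/2044255 C=1024/3121 E=1024/3121 F=1024/3121] → run C
t=4: vr[A=2048/3121 B=3866624/2044255 C=4503552/3985517 E=1024/3121 F=1024/3121] → run E
t=5: vr[A=2048/3121 B=3866624/2044255 C=4503552/3985517 E=3538944/1045535 F=1024/3121 H=1024/3121] → run F
t=6: vr[A=2048/3121 B=3866624/2044255 C=4503552/3985517 E=3538944/1045535 F=4503552/3985517 H=1024/3121] → run H
t=7: vr[A=2048/3121 B=3866624/2044255 C=4503552/3985517 E=3538944/1045535 F=4503552/3985517 H=5756928/7805621] → run A
t=8: vr[A=3072/3121 B=3866624/2044255 C=4503552/3985517 E=3538944/1045535 F=4503552/3985517 H=5756928/7805621] → run H
t=9: vr[A=3072/3121 B=3866624/2044255 C=4503552/3985517 E=3538944/1045535 F=4503552/3985517 H=8952832/7805621] → run A
t=10: vr[A=4096/3121 B=3866624/2044255 C=4503552/3985517 E=3538944/1045535 F=4503552/3985517 H=8952832/7805621] → run C
t=11: vr[A=4096/3121 B=3866624/2044255 C=7699456/3985517 E=3538944/1045535 F=4503552/3985517 H=8952832/7805621] → run F
t=12: vr[A=4096/3121 B=3866624/2044255 C=7699456/3985517 E=3538944/1045535 F=7699456/3985517 H=8952832/7805621] → run H
t=13: vr[A=4096/3121 B=3866624/2044255 C=7699456/3985517 E=3538944/1045535 F=7699456/3985517 H=12148736/7805621] → run A
t=14: vr[A=5120/3121 B=3866624/2044255 C=7699456/3985517 E=3538944/1045535 F=7699456/3985517 H=12148736/7805621] → run H
t=15: vr[A=5120/3121 B=3866624/2044255 C=7699456/3985517 E=3538944/1045535 F=7699456/3985517 H=15344640/7805621] → run A
t=16: vr[A=6144/3121 B=3866624/2044255 C=7699456/3985517 E=3538944/1045535 F=7699456/3985517 H=15344640/7805621] → run B
t=17: vr[A=6144/3121 B=7062528/2044255 C=7699456/3985517 E=3538944/1045535 F=7699456/3985517 H=15344640/7805621] → run C
t=18: vr[A=6144/3121 B=7062528/2044255 C=10895360/3985517 E=3538944/1045535 F=7699456/3985517 H=15344640/7805621] → run F
t=19: vr[A=6144/3121 B=7062528/2044255 C=10895360/3985517 E=3538944/1045535 F=10895360/3985517 H=15344640/7805621] → run H
t=20: vr[A=6144/3121 B=7062528/2044255 C=10895360/3985517 E=3538944/1045535 F=10895360/3985517 H=18540544/7805621] → run A
t=21: vr[A=7168/3121 B=7062528/2044255 C=10895360/3985517 E=3538944/1045535 F=10895360/3985517 H=18540544/7805621] → run A
t=22: vr[B=7062528/2044255 C=10895360/3985517 E=3538944/1045535 F=10895360/3985517 H=18540544/7805621] → run H
t=23: vr[B=7062528/2044255 C=10895360/3985517 E=3538944/1045535 F=10895360/3985517 H=21736448/7805621] → run C
t=24: vr[B=7062528/2044255 E=3538944/1045535 F=10895360/3985517 H=21736448/7805621] → run F
t=25: vr[B=7062528/2044255 E=3538944/1045535 H=21736448/7805621] → run H
t=26: vr[B=7062528/2044255 E=3538944/1045535] → run E
t=27: vr[B=7062528/2044255] → run B
t=28: vr[B=10258432/2044255] → run B
t=29: vr[B=13454336/2044255] → run B
t=30: vr[B=3330048/408851] → run B
t=31: vr[B=19846144/2044255] → run B
t=32: (idle)
t=33: (idle)
t=34: (idle)
t=35: (idle)
t=36: (idle)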